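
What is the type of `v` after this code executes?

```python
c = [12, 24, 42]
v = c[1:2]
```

Slicing a list always returns a list

list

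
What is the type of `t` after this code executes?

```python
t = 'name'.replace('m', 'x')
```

str.replace() returns str

str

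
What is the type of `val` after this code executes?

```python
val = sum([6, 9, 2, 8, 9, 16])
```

sum() of ints returns int

int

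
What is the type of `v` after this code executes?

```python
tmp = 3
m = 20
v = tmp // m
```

int // int returns int (3 // 20 = 0)

int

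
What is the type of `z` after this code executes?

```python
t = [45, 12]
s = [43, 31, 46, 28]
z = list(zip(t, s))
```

list(zip(...)) returns a list of tuples

list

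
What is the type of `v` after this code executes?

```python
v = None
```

None has type NoneType

NoneType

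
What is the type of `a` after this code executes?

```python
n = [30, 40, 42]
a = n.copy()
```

list.copy() returns list

list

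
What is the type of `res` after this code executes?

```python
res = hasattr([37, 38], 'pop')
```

hasattr() returns bool

bool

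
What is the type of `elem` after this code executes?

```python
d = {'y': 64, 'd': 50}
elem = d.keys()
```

.keys() returns a dict_keys view object

dict_keys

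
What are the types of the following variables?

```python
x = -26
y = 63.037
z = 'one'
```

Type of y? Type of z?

y is float; z is str

float, str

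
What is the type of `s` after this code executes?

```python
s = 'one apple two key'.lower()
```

str.lower() returns str

str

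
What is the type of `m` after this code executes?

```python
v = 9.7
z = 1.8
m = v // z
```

float // float returns float (floor division preserves float type)

float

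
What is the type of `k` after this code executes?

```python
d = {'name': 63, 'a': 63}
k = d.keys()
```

.keys() returns a dict_keys view object

dict_keys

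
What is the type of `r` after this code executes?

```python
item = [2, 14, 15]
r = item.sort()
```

list.sort() returns None (sorts in place)

NoneType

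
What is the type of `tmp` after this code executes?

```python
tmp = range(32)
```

range() returns a range object

range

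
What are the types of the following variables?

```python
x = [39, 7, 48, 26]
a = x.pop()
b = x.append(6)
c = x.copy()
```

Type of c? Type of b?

list.copy() returns list; list.append() returns None

list, NoneType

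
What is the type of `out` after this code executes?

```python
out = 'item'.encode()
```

str.encode() returns bytes

bytes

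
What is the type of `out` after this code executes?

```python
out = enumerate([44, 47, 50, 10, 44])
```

enumerate() returns an enumerate iterator object

enumerate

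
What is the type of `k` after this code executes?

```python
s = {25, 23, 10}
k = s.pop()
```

Popping from a set of ints returns int

int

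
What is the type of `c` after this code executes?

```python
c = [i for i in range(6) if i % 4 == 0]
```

A list comprehension [...] produces a list

list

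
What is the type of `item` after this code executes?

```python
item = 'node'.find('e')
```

str.find() returns int (index, or -1)

int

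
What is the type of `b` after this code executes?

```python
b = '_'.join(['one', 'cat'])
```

str.join() returns str

str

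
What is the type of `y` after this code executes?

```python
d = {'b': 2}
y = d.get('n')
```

dict.get() returns None when key 'n' is not found and no default given

NoneType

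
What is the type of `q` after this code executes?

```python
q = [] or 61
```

'or' returns first truthy value (61, which is int)

int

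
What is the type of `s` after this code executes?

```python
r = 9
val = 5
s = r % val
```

int % int returns int (9 % 5 = 4)

int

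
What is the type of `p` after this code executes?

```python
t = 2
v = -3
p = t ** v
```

int ** negative int returns float

float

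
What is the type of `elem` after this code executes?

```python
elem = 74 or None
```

'or' returns first truthy value (74, int)

int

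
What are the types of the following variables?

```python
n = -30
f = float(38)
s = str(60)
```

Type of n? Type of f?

n is int; f is float

int, float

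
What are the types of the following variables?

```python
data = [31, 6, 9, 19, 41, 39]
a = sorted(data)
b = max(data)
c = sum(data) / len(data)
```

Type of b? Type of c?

max of ints returns int; int / int returns float

int, float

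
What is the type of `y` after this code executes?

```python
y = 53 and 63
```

'and' returns the last value when all truthy (63, which is int)

int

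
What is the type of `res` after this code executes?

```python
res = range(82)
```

range() returns a range object

range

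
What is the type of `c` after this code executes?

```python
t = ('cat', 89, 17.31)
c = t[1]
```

Index 1 of tuple is 89 which is int

int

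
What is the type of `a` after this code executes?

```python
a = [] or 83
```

'or' returns first truthy value (83, which is int)

int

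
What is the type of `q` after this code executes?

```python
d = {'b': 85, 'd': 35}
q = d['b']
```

Accessing dict[str, int] with key 'b' returns int value 85

int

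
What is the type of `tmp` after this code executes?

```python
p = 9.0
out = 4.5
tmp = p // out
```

float // float returns float (floor division preserves float type)

float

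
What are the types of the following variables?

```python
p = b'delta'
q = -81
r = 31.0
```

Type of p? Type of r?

p is bytes; r is float

bytes, float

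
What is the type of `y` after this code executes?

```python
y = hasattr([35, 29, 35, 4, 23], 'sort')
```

hasattr() returns bool

bool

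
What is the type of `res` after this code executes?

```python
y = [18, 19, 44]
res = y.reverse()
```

list.reverse() returns None

NoneType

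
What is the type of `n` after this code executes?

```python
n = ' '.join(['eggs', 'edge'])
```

str.join() returns str

str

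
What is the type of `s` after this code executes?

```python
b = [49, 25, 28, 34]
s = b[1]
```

Indexing a list of ints returns int (b[1] = 25)

int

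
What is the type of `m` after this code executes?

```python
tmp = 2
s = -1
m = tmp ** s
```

int ** negative int returns float

float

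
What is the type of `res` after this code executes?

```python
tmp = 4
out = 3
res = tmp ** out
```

int ** positive int returns int (4 ** 3 = 64)

int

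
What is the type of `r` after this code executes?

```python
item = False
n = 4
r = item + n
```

bool + int returns int (False is 0, so 0 + 4 = 4)

int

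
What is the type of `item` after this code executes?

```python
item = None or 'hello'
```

'or' with None returns the other value ('hello', str)

str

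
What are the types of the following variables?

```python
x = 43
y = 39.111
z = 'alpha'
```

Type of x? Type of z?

x is int; z is str

int, str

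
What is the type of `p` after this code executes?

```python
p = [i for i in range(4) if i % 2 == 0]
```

A list comprehension [...] produces a list

list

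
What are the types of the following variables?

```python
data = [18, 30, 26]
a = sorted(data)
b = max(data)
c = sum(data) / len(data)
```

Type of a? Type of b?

sorted() returns list; max of ints returns int

list, int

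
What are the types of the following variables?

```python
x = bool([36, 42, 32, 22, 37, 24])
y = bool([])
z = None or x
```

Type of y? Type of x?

bool() returns bool; bool() returns bool

bool, bool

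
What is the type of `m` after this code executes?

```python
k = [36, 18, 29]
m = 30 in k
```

'in' operator returns bool

bool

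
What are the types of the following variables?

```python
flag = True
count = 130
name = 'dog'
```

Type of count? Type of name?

count is int; name is str

int, str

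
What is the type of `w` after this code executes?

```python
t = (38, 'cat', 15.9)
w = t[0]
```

Index 0 of tuple is 38 which is int

int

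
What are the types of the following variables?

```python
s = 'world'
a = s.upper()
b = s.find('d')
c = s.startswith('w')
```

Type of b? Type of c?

str.find() returns int; str.startswith() returns bool

int, bool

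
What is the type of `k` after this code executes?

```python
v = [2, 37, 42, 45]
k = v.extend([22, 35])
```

list.extend() returns None

NoneType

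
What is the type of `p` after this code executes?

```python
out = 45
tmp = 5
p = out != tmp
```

Comparison operators return bool

bool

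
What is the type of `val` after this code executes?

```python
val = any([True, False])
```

any() returns bool

bool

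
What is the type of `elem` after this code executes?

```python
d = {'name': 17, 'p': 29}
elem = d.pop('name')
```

dict.pop() returns the value (int)

int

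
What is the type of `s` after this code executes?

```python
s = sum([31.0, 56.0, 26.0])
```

sum() of floats returns float

float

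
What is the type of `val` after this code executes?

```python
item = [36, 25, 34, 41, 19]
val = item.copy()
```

list.copy() returns list

list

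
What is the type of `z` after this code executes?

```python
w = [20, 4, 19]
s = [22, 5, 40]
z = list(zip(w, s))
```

list(zip(...)) returns a list of tuples

list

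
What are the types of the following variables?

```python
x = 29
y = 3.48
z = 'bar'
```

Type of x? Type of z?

x is int; z is str

int, str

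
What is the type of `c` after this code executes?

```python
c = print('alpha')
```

print() returns None

NoneType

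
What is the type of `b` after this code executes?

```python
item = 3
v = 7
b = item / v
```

int / int always returns float in Python 3 (3 / 7 = 0.428571)

float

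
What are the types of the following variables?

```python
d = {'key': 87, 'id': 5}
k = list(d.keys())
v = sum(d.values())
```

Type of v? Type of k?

sum of int values returns int; list(...) returns list

int, list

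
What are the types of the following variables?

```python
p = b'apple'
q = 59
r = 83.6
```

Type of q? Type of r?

q is int; r is float

int, float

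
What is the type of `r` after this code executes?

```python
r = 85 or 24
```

'or' returns the first truthy value (85, which is int)

int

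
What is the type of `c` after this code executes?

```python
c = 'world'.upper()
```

str.upper() returns str

str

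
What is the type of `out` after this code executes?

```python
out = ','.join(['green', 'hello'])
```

str.join() returns str

str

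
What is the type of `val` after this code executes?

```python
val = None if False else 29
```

Ternary: condition is False, else branch (29) taken → int

int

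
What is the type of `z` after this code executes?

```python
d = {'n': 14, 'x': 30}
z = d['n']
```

Accessing dict[str, int] with key 'n' returns int value 14

int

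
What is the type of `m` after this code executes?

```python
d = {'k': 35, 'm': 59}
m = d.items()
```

dict.items() returns a dict_items view

dict_items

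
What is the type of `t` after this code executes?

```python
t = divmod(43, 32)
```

divmod() returns a tuple (quotient, remainder)

tuple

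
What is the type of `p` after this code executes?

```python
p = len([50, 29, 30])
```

len() always returns int

int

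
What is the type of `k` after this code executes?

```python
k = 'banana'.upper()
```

str.upper() returns str

str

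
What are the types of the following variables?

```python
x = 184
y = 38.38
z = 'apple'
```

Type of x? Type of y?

x is int; y is float

int, float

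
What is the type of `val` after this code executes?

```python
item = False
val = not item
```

'not' always returns bool

bool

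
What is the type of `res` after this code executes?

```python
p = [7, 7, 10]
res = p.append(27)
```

list.append() returns None (mutates in place)

NoneType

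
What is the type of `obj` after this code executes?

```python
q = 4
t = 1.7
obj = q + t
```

int + float returns float (4 + 1.7 = 5.7)

float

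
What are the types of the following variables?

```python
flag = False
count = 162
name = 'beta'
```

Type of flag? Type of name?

flag is bool; name is str

bool, str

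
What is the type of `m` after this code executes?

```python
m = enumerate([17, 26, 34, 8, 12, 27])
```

enumerate() returns an enumerate iterator object

enumerate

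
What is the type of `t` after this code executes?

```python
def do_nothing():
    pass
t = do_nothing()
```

A function with no return statement returns None

NoneType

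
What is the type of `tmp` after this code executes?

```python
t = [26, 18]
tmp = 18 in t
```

'in' operator returns bool

bool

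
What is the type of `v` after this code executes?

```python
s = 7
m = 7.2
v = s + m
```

int + float returns float (7 + 7.2 = 14.2)

float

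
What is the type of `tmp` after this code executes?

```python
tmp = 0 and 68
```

'and' returns the first falsy value (0, which is int)

int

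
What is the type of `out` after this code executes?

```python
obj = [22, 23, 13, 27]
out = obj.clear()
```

list.clear() returns None

NoneType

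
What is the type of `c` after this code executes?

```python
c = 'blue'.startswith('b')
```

str.startswith() returns bool

bool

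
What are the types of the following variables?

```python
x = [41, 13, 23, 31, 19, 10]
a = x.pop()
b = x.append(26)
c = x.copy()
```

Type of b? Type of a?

list.append() returns None; list.pop() returns the element (int)

NoneType, int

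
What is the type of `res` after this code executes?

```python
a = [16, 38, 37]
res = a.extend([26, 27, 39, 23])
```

list.extend() returns None

NoneType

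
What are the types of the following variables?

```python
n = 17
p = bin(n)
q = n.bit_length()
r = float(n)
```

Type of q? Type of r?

int.bit_length() returns int; float() returns float

int, float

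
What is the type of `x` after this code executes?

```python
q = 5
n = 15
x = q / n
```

int / int always returns float in Python 3 (5 / 15 = 0.333333)

float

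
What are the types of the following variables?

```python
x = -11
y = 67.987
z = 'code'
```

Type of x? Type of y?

x is int; y is float

int, float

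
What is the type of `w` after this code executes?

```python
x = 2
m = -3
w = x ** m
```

int ** negative int returns float

float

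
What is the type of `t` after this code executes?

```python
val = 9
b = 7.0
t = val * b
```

int * float returns float (9 * 7.0 = 63.0)

float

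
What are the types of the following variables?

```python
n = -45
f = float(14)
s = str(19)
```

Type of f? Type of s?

f is float; s is str

float, str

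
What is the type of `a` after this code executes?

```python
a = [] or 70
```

'or' returns first truthy value (70, which is int)

int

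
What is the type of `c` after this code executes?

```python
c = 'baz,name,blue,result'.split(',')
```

str.split() returns list

list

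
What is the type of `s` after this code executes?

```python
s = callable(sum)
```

callable() returns bool

bool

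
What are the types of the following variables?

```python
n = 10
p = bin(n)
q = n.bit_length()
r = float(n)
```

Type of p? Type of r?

bin() returns str; float() returns float

str, float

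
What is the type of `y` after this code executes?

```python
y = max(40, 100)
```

max() of ints returns int

int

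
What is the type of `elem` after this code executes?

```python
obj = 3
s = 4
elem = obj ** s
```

int ** positive int returns int (3 ** 4 = 81)

int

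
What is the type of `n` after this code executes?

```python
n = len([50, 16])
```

len() always returns int

int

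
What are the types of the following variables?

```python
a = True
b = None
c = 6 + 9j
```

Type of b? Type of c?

b is NoneType; c is complex

NoneType, complex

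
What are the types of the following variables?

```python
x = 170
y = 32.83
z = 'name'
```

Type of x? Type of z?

x is int; z is str

int, str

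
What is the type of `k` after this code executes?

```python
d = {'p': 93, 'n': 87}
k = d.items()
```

dict.items() returns a dict_items view

dict_items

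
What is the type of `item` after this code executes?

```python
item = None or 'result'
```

'or' with None returns the other value ('result', str)

str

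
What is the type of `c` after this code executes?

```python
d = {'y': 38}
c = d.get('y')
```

dict.get() returns the value (int) when key is found

int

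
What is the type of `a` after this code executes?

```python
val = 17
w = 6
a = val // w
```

int // int returns int (17 // 6 = 2)

int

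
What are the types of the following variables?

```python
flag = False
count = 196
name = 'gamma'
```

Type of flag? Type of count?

flag is bool; count is int

bool, int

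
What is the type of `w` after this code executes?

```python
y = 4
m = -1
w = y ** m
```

int ** negative int returns float

float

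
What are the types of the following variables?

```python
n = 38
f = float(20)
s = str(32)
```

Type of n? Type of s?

n is int; s is str

int, str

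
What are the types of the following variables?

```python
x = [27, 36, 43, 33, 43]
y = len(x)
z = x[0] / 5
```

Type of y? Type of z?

len() returns int; int / int returns float

int, float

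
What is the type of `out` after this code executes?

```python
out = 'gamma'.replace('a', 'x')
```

str.replace() returns str

str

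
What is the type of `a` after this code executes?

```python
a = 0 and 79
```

'and' returns the first falsy value (0, which is int)

int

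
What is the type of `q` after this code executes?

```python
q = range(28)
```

range() returns a range object

range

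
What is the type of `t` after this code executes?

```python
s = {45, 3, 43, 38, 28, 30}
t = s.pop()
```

Popping from a set of ints returns int

int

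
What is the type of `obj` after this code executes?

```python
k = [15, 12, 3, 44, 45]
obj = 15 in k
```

'in' operator returns bool

bool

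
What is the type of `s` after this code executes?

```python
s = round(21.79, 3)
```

round() with ndigits arg returns float

float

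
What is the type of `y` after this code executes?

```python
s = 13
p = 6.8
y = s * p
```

int * float returns float (13 * 6.8 = 88.4)

float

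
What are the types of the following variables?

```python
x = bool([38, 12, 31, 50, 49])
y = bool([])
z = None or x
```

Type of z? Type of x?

None or <bool> returns the bool; bool() returns bool

bool, bool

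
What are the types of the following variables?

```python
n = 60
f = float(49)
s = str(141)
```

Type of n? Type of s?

n is int; s is str

int, str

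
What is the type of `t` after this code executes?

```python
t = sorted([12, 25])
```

sorted() always returns list

list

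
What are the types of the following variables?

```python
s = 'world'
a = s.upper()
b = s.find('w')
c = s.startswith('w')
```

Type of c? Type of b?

str.startswith() returns bool; str.find() returns int

bool, int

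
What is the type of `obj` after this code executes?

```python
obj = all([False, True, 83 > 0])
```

all() returns bool

bool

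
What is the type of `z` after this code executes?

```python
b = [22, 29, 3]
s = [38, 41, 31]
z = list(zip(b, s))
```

list(zip(...)) returns a list of tuples

list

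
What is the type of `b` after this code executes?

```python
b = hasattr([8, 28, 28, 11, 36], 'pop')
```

hasattr() returns bool

bool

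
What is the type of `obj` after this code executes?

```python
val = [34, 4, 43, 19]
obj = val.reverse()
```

list.reverse() returns None

NoneType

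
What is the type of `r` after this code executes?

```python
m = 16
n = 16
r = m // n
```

int // int returns int (16 // 16 = 1)

int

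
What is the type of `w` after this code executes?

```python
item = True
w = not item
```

'not' always returns bool

bool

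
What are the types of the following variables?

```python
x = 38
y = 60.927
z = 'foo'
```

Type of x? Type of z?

x is int; z is str

int, str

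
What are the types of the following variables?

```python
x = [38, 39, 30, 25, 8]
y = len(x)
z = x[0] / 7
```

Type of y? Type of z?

len() returns int; int / int returns float

int, float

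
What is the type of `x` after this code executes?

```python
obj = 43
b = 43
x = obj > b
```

Comparison operators return bool

bool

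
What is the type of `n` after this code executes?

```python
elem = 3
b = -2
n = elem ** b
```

int ** negative int returns float

float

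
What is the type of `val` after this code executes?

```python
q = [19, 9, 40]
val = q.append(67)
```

list.append() returns None (mutates in place)

NoneType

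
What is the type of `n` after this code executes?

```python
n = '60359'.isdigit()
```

str.isdigit() returns bool

bool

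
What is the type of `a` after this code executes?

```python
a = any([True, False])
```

any() returns bool

bool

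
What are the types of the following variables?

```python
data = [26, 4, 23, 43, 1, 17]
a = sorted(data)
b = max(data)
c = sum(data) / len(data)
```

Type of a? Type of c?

sorted() returns list; int / int returns float

list, float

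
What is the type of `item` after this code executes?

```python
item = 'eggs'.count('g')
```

str.count() returns int

int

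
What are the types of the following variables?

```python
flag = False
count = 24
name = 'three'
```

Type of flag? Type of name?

flag is bool; name is str

bool, str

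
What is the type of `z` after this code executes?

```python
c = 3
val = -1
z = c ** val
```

int ** negative int returns float

float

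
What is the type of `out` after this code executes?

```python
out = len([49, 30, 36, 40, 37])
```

len() always returns int

int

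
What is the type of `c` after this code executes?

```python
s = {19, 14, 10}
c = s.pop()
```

Popping from a set of ints returns int

int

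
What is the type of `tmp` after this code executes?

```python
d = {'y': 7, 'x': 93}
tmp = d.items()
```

dict.items() returns a dict_items view

dict_items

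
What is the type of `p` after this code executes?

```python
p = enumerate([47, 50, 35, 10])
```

enumerate() returns an enumerate iterator object

enumerate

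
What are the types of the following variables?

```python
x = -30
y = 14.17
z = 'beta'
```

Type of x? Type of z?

x is int; z is str

int, str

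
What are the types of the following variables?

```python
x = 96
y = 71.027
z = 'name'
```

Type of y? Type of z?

y is float; z is str

float, str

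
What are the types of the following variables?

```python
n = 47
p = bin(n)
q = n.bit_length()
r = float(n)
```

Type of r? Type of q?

float() returns float; int.bit_length() returns int

float, int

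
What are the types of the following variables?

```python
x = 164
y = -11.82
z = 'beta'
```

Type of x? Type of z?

x is int; z is str

int, str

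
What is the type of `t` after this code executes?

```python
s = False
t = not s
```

'not' always returns bool

bool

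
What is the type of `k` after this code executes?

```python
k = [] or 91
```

'or' returns first truthy value (91, which is int)

int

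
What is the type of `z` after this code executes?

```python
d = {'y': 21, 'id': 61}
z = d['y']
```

Accessing dict[str, int] with key 'y' returns int value 21

int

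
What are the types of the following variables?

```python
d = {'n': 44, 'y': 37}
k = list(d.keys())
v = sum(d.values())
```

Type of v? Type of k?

sum of int values returns int; list(...) returns list

int, list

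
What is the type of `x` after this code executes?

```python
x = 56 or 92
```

'or' returns the first truthy value (56, which is int)

int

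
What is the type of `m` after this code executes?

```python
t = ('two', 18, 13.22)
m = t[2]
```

Index 2 of tuple is 13.22 which is float

float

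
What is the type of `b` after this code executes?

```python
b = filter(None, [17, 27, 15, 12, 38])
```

filter() returns a filter iterator object

filter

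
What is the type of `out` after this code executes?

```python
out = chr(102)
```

chr() returns str (single character)

str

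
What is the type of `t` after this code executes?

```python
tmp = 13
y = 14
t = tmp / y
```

int / int always returns float in Python 3 (13 / 14 = 0.928571)

float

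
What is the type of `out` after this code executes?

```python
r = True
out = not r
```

'not' always returns bool

bool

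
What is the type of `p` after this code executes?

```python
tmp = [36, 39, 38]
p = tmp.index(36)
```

list.index() returns int

int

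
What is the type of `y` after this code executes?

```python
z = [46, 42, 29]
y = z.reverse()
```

list.reverse() returns None

NoneType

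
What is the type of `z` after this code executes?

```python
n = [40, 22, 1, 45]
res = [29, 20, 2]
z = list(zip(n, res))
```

list(zip(...)) returns a list of tuples

list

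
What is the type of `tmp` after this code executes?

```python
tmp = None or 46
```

'or' with None returns the other value (46, int)

int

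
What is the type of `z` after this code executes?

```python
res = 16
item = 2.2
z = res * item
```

int * float returns float (16 * 2.2 = 35.2)

float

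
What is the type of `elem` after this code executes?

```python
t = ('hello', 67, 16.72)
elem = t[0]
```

Index 0 of tuple is 'hello' which is str

str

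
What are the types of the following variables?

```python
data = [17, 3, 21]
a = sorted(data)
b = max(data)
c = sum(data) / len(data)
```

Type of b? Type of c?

max of ints returns int; int / int returns float

int, float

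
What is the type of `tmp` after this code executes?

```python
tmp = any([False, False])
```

any() returns bool

bool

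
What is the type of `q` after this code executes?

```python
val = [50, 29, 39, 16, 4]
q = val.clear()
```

list.clear() returns None

NoneType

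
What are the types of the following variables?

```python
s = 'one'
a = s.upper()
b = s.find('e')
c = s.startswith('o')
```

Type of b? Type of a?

str.find() returns int; str.upper() returns str

int, str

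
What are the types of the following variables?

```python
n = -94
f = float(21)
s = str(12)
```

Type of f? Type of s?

f is float; s is str

float, str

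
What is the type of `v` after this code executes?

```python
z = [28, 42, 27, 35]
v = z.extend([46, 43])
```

list.extend() returns None

NoneType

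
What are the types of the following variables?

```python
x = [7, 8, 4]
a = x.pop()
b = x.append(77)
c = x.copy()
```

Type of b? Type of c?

list.append() returns None; list.copy() returns list

NoneType, list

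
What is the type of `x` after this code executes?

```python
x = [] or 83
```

'or' returns first truthy value (83, which is int)

int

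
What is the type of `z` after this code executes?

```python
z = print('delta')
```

print() returns None

NoneType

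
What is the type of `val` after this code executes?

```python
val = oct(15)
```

oct() returns str representation

str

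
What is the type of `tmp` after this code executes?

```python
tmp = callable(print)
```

callable() returns bool

bool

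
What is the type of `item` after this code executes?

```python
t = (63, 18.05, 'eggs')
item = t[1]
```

Index 1 of tuple is 18.05 which is float

float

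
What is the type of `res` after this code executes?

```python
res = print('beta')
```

print() returns None

NoneType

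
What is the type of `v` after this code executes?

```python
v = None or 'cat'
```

'or' with None returns the other value ('cat', str)

str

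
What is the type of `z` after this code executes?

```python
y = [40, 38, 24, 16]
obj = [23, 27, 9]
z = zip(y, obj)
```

zip() returns a zip iterator object

zip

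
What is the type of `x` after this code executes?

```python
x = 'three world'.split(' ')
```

str.split() returns list

list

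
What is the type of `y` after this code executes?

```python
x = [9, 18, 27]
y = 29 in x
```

'in' operator returns bool

bool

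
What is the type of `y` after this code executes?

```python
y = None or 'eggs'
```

'or' with None returns the other value ('eggs', str)

str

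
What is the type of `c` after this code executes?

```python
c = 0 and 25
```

'and' returns the first falsy value (0, which is int)

int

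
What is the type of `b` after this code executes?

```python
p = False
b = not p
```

'not' always returns bool

bool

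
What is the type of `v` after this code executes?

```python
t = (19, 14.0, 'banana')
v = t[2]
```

Index 2 of tuple is 'banana' which is str

str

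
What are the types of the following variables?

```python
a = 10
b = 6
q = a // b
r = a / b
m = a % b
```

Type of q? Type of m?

int // int returns int; int % int returns int

int, int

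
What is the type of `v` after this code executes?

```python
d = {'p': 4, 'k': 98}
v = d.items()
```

dict.items() returns a dict_items view

dict_items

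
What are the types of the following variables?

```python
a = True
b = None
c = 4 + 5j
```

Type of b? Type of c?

b is NoneType; c is complex

NoneType, complex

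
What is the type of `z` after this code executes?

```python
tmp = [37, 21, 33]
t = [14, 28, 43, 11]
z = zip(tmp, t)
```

zip() returns a zip iterator object

zip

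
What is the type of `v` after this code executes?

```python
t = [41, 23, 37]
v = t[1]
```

Indexing a list of ints returns int (t[1] = 23)

int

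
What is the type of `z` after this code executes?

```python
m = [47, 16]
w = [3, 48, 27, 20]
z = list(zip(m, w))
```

list(zip(...)) returns a list of tuples

list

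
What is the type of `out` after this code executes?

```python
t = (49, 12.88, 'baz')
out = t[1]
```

Index 1 of tuple is 12.88 which is float

float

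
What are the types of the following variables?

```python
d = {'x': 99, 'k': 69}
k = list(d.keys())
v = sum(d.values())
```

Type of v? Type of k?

sum of int values returns int; list(...) returns list

int, list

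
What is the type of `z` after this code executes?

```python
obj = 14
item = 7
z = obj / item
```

int / int always returns float in Python 3 (14 / 7 = 2)

float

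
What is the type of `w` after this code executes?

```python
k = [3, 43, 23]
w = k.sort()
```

list.sort() returns None (sorts in place)

NoneType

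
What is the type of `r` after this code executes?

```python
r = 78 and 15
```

'and' returns the last value when all truthy (15, which is int)

int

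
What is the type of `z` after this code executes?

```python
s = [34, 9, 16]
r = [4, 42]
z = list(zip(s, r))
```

list(zip(...)) returns a list of tuples

list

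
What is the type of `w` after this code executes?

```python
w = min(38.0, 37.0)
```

min() of floats returns float

float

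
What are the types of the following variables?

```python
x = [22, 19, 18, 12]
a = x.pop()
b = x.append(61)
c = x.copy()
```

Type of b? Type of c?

list.append() returns None; list.copy() returns list

NoneType, list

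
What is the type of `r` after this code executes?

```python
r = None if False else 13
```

Ternary: condition is False, else branch (13) taken → int

int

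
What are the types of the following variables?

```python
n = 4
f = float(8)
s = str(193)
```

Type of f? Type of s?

f is float; s is str

float, str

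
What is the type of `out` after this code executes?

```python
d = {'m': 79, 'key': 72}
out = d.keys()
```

.keys() returns a dict_keys view object

dict_keys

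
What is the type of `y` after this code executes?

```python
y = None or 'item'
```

'or' with None returns the other value ('item', str)

str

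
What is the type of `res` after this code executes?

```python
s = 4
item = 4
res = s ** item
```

int ** positive int returns int (4 ** 4 = 256)

int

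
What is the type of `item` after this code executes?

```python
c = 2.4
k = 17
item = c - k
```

float - int returns float (2.4 - 17 = -14.6)

float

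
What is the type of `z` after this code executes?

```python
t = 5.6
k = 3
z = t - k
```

float - int returns float (5.6 - 3 = 2.6)

float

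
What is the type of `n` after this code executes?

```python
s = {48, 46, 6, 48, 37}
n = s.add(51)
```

set.add() returns None (mutates in place)

NoneType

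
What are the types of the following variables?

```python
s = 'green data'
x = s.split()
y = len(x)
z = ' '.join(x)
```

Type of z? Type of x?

str.join() returns str; str.split() returns list

str, list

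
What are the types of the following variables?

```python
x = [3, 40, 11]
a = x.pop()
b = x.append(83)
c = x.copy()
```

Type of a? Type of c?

list.pop() returns the element (int); list.copy() returns list

int, list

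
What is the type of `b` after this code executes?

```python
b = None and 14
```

'and' returns first falsy value (None)

NoneType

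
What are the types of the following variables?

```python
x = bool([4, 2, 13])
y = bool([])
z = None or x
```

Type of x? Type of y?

bool() returns bool; bool() returns bool

bool, bool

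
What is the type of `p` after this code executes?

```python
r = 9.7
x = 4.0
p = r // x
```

float // float returns float (floor division preserves float type)

float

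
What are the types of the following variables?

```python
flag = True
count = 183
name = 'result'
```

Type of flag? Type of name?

flag is bool; name is str

bool, str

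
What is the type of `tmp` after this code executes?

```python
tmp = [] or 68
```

'or' returns first truthy value (68, which is int)

int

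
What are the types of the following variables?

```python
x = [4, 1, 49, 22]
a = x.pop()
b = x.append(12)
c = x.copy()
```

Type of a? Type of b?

list.pop() returns the element (int); list.append() returns None

int, NoneType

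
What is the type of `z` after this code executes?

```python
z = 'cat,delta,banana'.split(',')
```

str.split() returns list

list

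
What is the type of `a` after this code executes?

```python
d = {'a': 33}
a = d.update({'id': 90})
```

dict.update() returns None

NoneType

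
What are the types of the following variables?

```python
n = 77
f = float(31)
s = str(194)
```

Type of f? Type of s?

f is float; s is str

float, str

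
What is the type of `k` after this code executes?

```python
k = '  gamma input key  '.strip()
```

str.strip() returns str

str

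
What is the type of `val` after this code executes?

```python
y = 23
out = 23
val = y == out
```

Equality comparison returns bool

bool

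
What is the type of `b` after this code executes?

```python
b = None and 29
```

'and' returns first falsy value (None)

NoneType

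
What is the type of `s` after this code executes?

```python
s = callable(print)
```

callable() returns bool

bool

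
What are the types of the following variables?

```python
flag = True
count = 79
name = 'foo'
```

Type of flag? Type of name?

flag is bool; name is str

bool, str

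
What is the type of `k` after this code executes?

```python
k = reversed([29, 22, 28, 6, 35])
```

reversed() on a list returns a list_reverseiterator

list_reverseiterator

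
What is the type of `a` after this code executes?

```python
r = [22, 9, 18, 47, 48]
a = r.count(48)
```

list.count() returns int

int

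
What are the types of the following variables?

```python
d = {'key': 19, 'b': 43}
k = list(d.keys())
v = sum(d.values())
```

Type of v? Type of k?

sum of int values returns int; list(...) returns list

int, list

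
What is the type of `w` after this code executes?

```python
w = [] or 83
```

'or' returns first truthy value (83, which is int)

int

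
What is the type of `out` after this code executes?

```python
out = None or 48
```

'or' with None returns the other value (48, int)

int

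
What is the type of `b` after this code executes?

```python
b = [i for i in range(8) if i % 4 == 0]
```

A list comprehension [...] produces a list

list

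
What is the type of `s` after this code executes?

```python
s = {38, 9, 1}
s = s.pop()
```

Popping from a set of ints returns int

int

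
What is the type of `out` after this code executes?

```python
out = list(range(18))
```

list(range(...)) returns list

list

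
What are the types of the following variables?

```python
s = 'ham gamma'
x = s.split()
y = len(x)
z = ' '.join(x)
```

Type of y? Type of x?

len() returns int; str.split() returns list

int, list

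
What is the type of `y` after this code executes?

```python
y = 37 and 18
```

'and' returns the last value when all truthy (18, which is int)

int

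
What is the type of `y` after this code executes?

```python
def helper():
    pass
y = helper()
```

A function with no return statement returns None

NoneType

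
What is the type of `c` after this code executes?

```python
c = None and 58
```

'and' returns first falsy value (None)

NoneType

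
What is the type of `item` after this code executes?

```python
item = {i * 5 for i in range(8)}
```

A set comprehension {expr for x in iterable} produces a set

set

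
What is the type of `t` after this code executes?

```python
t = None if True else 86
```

Ternary: condition is True, if branch (None) taken → NoneType

NoneType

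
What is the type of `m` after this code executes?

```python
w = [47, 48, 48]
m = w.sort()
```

list.sort() returns None (sorts in place)

NoneType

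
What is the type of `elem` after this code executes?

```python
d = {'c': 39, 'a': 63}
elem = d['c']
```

Accessing dict[str, int] with key 'c' returns int value 39

int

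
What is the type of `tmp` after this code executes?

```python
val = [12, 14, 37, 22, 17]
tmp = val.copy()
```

list.copy() returns list

list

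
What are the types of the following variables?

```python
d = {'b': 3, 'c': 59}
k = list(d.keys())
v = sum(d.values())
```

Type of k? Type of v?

list(...) returns list; sum of int values returns int

list, int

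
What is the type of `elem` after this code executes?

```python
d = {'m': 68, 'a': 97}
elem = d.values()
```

.values() returns a dict_values view object

dict_values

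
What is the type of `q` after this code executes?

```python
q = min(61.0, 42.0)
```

min() of floats returns float

float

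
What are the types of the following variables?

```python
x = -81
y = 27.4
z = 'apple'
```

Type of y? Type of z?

y is float; z is str

float, str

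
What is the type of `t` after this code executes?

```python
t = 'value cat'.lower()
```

str.lower() returns str

str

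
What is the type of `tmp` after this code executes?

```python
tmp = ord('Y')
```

ord() returns int (Unicode code point)

int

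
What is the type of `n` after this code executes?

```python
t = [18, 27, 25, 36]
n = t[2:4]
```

Slicing a list always returns a list

list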